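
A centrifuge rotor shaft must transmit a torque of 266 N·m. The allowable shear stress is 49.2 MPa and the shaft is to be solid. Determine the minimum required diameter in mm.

For a solid shaft τ_max = 16T/(πd³), so d = (16T/(π τ_allow))^(1/3) = (16·266.0/(π·4.92×10^7))^(1/3) = 0.03020 m.

30.2 mm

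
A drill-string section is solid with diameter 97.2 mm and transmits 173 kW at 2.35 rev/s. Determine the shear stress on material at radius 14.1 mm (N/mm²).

18.9 N/mm²

ω = 2π·2.35 = 14.77 rad/s, so T = P/ω = 173×10³ / 14.77 = 11720 N·m.
J = πd⁴/32 = π(0.0972)⁴/32 = 8.763×10^-6 m⁴.
Shear stress varies linearly with radius: τ = T·r/J = 11720 × 0.0141 / 8.763×10^-6 = 1.885×10^7 Pa.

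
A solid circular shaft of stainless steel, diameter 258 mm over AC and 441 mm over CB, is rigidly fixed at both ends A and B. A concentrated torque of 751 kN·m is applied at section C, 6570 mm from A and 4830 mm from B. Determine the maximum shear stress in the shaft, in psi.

5960 psi

Compatibility: T_A·a/J_AC = T_B·b/J_CB with T_A + T_B = T₀.
J_AC = 4.35×10^-4 m⁴, J_CB = 3.71×10^-3 m⁴, so T_A = T₀·(J_AC/a)/((J_AC/a)+(J_CB/b)) = 59550 N·m, T_B = 691500 N·m.
τ in each portion: τ_AC = 1.77×10^7 Pa, τ_CB = 4.11×10^7 Pa; maximum is in CB.
τ_max = T_CB·r/J = 691500·0.221/3.71×10^-3 = 4.106×10^7 Pa.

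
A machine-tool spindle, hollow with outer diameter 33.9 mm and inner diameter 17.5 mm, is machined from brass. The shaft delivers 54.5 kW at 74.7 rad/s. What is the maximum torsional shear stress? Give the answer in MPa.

103 MPa

ω = 74.7 rad/s, so T = P/ω = 54.5×10³ / 74.70 = 729.6 N·m.
J = π(d_o⁴ − d_i⁴)/32 = π(0.0339⁴ − 0.0175⁴)/32 = 1.205×10^-7 m⁴.
τ_max = T·r/J = 729.6 × 0.0169 / 1.205×10^-7 = 1.027×10^8 Pa.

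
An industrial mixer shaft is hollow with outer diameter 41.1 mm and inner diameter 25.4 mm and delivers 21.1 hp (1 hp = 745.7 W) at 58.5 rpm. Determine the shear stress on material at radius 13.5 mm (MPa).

ω = 2π·58.5/60 = 6.126 rad/s, so T = P/ω = 21.1×745.7 / 6.126 = 2568 N·m.
J = π(d_o⁴ − d_i⁴)/32 = π(0.0411⁴ − 0.0254⁴)/32 = 2.393×10^-7 m⁴.
Shear stress varies linearly with radius: τ = T·r/J = 2568 × 0.0135 / 2.393×10^-7 = 1.449×10^8 Pa.

145 MPa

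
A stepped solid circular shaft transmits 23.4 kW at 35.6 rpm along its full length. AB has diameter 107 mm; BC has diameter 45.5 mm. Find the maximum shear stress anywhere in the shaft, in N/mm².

339 N/mm²

ω = 2π·35.6/60 = 3.728 rad/s, so T = P/ω = 23.4×10³ / 3.728 = 6277 N·m.
Under the same torque, τ_max = 16T/(πd³) is largest where d is smallest — segment BC (d = 45.5 mm).
τ_max = 16·6277/(π·(0.0455)³) = 3.394×10^8 Pa.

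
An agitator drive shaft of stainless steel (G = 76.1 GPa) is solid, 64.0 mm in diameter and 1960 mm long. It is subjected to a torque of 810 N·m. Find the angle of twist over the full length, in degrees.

J = πd⁴/32 = π(0.0640)⁴/32 = 1.647×10^-6 m⁴.
θ = T·L/(G·J) = 810.0 × 1.96 / (76.1×10⁹ × 1.647×10^-6) = 0.01267 rad.

0.726°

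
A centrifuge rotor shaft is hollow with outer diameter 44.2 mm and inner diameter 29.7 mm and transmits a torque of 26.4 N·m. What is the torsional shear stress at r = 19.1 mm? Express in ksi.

0.245 ksi

J = π(d_o⁴ − d_i⁴)/32 = π(0.0442⁴ − 0.0297⁴)/32 = 2.983×10^-7 m⁴.
Shear stress varies linearly with radius: τ = T·r/J = 26.40 × 0.0191 / 2.983×10^-7 = 1.690×10^6 Pa.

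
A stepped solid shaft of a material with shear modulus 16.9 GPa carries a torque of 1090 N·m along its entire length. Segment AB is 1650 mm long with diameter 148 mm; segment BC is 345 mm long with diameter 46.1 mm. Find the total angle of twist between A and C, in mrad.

52.4 mrad

J_AB = π(0.148)⁴/32 = 4.71×10^-5 m⁴; J_BC = π(0.0461)⁴/32 = 4.43×10^-7 m⁴.
θ = (T/G)·Σ L_i/J_i = (1090/16.9×10⁹)·(1.65/4.71×10^-5 + 0.345/4.43×10^-7) = 0.05244 rad.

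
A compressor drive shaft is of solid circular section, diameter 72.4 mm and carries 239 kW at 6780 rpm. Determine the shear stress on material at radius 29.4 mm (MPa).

3.67 MPa

ω = 2π·6780/60 = 710.0 rad/s, so T = P/ω = 239×10³ / 710.0 = 336.6 N·m.
J = πd⁴/32 = π(0.0724)⁴/32 = 2.697×10^-6 m⁴.
Shear stress varies linearly with radius: τ = T·r/J = 336.6 × 0.0294 / 2.697×10^-6 = 3.669×10^6 Pa.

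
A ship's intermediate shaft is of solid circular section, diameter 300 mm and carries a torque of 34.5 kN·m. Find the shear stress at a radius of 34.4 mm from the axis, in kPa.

J = πd⁴/32 = π(0.300)⁴/32 = 7.952×10^-4 m⁴.
Shear stress varies linearly with radius: τ = T·r/J = 34500 × 0.0344 / 7.952×10^-4 = 1.492×10^6 Pa.

1490 kPa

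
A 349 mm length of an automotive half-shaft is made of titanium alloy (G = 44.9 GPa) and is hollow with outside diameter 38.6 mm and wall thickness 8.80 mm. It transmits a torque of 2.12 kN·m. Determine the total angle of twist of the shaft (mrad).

82.9 mrad

J = π(d_o⁴ − d_i⁴)/32 = π(0.0386⁴ − 0.0210⁴)/32 = 1.989×10^-7 m⁴.
θ = T·L/(G·J) = 2120 × 0.349 / (44.9×10⁹ × 1.989×10^-7) = 0.08287 rad.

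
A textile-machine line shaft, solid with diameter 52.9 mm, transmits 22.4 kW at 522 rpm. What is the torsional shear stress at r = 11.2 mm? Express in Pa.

ω = 2π·522/60 = 54.66 rad/s, so T = P/ω = 22.4×10³ / 54.66 = 409.8 N·m.
J = πd⁴/32 = π(0.0529)⁴/32 = 7.688×10^-7 m⁴.
Shear stress varies linearly with radius: τ = T·r/J = 409.8 × 0.0112 / 7.688×10^-7 = 5.970×10^6 Pa.

5.97e6 Pa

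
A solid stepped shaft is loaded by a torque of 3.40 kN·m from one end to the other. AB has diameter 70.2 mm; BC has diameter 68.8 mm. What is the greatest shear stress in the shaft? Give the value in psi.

7710 psi

Under the same torque, τ_max = 16T/(πd³) is largest where d is smallest — segment BC (d = 68.8 mm).
τ_max = 16·3400/(π·(0.0688)³) = 5.317×10^7 Pa.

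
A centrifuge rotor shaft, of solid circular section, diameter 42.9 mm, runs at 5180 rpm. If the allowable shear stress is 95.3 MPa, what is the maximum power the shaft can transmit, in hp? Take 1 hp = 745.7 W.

J = πd⁴/32 = π(0.0429)⁴/32 = 3.325×10^-7 m⁴.
T_max = τ_allow·J/r = 9.53×10^7 × 3.325×10^-7 / 0.0215 = 1477 N·m.
ω = 2π·5180/60 = 542.4 rad/s, so P_max = T_max·ω = 8.014×10^5 W.

1070 hp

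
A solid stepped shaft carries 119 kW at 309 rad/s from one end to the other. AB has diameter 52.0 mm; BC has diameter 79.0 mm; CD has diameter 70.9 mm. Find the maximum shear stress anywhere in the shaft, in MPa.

ω = 309 rad/s, so T = P/ω = 119×10³ / 309.0 = 385.1 N·m.
Under the same torque, τ_max = 16T/(πd³) is largest where d is smallest — segment AB (d = 52.0 mm).
τ_max = 16·385.1/(π·(0.0520)³) = 1.395×10^7 Pa.

13.9 MPa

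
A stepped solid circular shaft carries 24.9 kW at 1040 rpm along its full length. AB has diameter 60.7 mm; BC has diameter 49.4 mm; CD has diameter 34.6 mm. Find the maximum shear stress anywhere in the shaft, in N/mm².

ω = 2π·1040/60 = 108.9 rad/s, so T = P/ω = 24.9×10³ / 108.9 = 228.6 N·m.
Under the same torque, τ_max = 16T/(πd³) is largest where d is smallest — segment CD (d = 34.6 mm).
τ_max = 16·228.6/(π·(0.0346)³) = 2.811×10^7 Pa.

28.1 N/mm²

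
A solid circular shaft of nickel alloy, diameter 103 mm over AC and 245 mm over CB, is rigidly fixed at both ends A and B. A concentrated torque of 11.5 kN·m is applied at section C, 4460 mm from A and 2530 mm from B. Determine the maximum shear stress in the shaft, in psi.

568 psi

Compatibility: T_A·a/J_AC = T_B·b/J_CB with T_A + T_B = T₀.
J_AC = 1.10×10^-5 m⁴, J_CB = 3.54×10^-4 m⁴, so T_A = T₀·(J_AC/a)/((J_AC/a)+(J_CB/b)) = 200.2 N·m, T_B = 11300 N·m.
τ in each portion: τ_AC = 9.33×10^5 Pa, τ_CB = 3.91×10^6 Pa; maximum is in CB.
τ_max = T_CB·r/J = 11300·0.122/3.54×10^-4 = 3.913×10^6 Pa.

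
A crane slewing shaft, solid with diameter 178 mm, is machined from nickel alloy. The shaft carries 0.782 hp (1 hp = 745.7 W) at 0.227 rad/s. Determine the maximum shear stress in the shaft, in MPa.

ω = 0.227 rad/s, so T = P/ω = 0.782×745.7 / 0.2270 = 2569 N·m.
J = πd⁴/32 = π(0.178)⁴/32 = 9.856×10^-5 m⁴.
τ_max = T·r/J = 2569 × 0.0890 / 9.856×10^-5 = 2.320×10^6 Pa.

2.32 MPa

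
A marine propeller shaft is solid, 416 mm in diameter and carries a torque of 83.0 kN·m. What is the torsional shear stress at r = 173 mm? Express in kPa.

4880 kPa

J = πd⁴/32 = π(0.416)⁴/32 = 2.940×10^-3 m⁴.
Shear stress varies linearly with radius: τ = T·r/J = 83000 × 0.173 / 2.940×10^-3 = 4.884×10^6 Pa.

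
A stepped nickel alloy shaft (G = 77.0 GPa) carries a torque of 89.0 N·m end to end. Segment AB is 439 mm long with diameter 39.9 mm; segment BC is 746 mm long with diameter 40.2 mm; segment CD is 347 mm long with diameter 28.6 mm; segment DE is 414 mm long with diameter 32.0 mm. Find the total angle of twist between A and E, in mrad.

16.2 mrad

J_AB = π(0.0399)⁴/32 = 2.49×10^-7 m⁴; J_BC = π(0.0402)⁴/32 = 2.56×10^-7 m⁴; J_CD = π(0.0286)⁴/32 = 6.57×10^-8 m⁴; J_DE = π(0.0320)⁴/32 = 1.03×10^-7 m⁴.
θ = (T/G)·Σ L_i/J_i = (89.00/77.0×10⁹)·(0.439/2.49×10^-7 + 0.746/2.56×10^-7 + 0.347/6.57×10^-8 + 0.414/1.03×10^-7) = 0.01616 rad.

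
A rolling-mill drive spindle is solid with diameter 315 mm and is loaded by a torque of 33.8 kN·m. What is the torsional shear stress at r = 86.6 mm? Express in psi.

439 psi

J = πd⁴/32 = π(0.315)⁴/32 = 9.666×10^-4 m⁴.
Shear stress varies linearly with radius: τ = T·r/J = 33800 × 0.0866 / 9.666×10^-4 = 3.028×10^6 Pa.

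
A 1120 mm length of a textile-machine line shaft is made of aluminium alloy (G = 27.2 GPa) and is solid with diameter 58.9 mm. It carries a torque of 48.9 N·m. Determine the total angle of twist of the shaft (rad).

J = πd⁴/32 = π(0.0589)⁴/32 = 1.182×10^-6 m⁴.
θ = T·L/(G·J) = 48.90 × 1.12 / (27.2×10⁹ × 1.182×10^-6) = 1.704×10^-3 rad.

0.00170 rad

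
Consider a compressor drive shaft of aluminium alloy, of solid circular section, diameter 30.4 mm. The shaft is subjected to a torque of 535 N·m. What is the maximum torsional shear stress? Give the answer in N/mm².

97.0 N/mm²

J = πd⁴/32 = π(0.0304)⁴/32 = 8.385×10^-8 m⁴.
τ_max = T·r/J = 535.0 × 0.0152 / 8.385×10^-8 = 9.698×10^7 Pa.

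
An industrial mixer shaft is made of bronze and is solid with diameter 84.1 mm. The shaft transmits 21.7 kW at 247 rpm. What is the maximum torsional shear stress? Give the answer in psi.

ω = 2π·247/60 = 25.87 rad/s, so T = P/ω = 21.7×10³ / 25.87 = 838.9 N·m.
J = πd⁴/32 = π(0.0841)⁴/32 = 4.911×10^-6 m⁴.
τ_max = T·r/J = 838.9 × 0.0420 / 4.911×10^-6 = 7.183×10^6 Pa.

1040 psi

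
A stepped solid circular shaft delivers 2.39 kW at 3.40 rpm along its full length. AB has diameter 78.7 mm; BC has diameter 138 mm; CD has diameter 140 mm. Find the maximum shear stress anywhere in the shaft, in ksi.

10.2 ksi

ω = 2π·3.40/60 = 0.3560 rad/s, so T = P/ω = 2.39×10³ / 0.3560 = 6713 N·m.
Under the same torque, τ_max = 16T/(πd³) is largest where d is smallest — segment AB (d = 78.7 mm).
τ_max = 16·6713/(π·(0.0787)³) = 7.014×10^7 Pa.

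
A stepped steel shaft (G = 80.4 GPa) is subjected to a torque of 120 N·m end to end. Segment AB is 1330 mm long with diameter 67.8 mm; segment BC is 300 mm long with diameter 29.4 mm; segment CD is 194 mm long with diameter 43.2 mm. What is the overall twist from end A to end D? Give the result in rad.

0.00791 rad

J_AB = π(0.0678)⁴/32 = 2.07×10^-6 m⁴; J_BC = π(0.0294)⁴/32 = 7.33×10^-8 m⁴; J_CD = π(0.0432)⁴/32 = 3.42×10^-7 m⁴.
θ = (T/G)·Σ L_i/J_i = (120.0/80.4×10⁹)·(1.33/2.07×10^-6 + 0.300/7.33×10^-8 + 0.194/3.42×10^-7) = 7.908×10^-3 rad.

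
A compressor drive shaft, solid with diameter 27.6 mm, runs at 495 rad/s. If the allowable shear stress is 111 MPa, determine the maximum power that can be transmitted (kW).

J = πd⁴/32 = π(0.0276)⁴/32 = 5.697×10^-8 m⁴.
T_max = τ_allow·J/r = 1.11×10^8 × 5.697×10^-8 / 0.0138 = 458.2 N·m.
ω = 495 rad/s, so P_max = T_max·ω = 2.268×10^5 W.

227 kW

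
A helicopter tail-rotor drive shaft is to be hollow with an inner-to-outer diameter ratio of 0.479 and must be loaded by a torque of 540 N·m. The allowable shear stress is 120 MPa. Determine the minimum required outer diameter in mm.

28.9 mm

For a hollow shaft with d_i/d_o = 0.479: τ_max = 16T/(π d_o³ (1−k⁴)), so d_o = [16T/(π τ_allow (1−k⁴))]^(1/3) = [16·540.0/(π·1.20×10^8·0.9474)]^(1/3) = 0.02892 m.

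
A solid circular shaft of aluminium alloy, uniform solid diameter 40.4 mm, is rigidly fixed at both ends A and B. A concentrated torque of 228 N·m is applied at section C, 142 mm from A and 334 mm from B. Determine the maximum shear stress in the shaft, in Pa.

With uniform GJ and both ends fixed, compatibility θ_AC = θ_CB gives T_A·a = T_B·b, together with T_A + T_B = T₀.
T_A = T₀·b/(a+b) = 228.0·334/476.0 = 160.0 N·m; T_B = 68.02 N·m.
τ in each portion: τ_AC = 1.24×10^7 Pa, τ_CB = 5.25×10^6 Pa; maximum is in AC.
τ_max = T_AC·r/J = 160.0·0.0202/2.62×10^-7 = 1.236×10^7 Pa.

1.24e7 Pa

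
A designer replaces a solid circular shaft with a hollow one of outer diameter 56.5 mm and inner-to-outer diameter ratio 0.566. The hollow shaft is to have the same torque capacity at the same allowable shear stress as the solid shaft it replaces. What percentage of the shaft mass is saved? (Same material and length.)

26.9 %

Equal τ_max and T ⇒ the solid shaft needs d_s³ = d_o³(1−k⁴), so d_s = 56.5·(1−0.566⁴)^(1/3) = 54.50 mm.
Area ratio A_h/A_s = d_o²(1−k²)/d_s² = (1−k²)/(1−k⁴)^(2/3) = 0.7305.
Mass saving = 1 − 0.7305 = 26.9 %.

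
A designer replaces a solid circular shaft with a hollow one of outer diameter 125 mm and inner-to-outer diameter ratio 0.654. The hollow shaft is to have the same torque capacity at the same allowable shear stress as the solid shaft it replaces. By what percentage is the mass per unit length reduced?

Equal τ_max and T ⇒ the solid shaft needs d_s³ = d_o³(1−k⁴), so d_s = 125·(1−0.654⁴)^(1/3) = 116.9 mm.
Area ratio A_h/A_s = d_o²(1−k²)/d_s² = (1−k²)/(1−k⁴)^(2/3) = 0.6548.
Mass saving = 1 − 0.6548 = 34.5 %.

34.5 %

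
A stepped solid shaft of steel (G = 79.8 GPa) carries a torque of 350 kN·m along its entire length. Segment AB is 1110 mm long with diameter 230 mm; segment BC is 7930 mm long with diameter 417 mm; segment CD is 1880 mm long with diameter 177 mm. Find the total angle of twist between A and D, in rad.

0.115 rad

J_AB = π(0.230)⁴/32 = 2.75×10^-4 m⁴; J_BC = π(0.417)⁴/32 = 2.97×10^-3 m⁴; J_CD = π(0.177)⁴/32 = 9.64×10^-5 m⁴.
θ = (T/G)·Σ L_i/J_i = (350000/79.8×10⁹)·(1.11/2.75×10^-4 + 7.93/2.97×10^-3 + 1.88/9.64×10^-5) = 0.1150 rad.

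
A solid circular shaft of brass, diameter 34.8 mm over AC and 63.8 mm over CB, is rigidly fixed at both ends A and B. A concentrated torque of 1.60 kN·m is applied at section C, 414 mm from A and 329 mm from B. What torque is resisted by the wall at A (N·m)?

105 N·m

Compatibility: T_A·a/J_AC = T_B·b/J_CB with T_A + T_B = T₀.
J_AC = 1.44×10^-7 m⁴, J_CB = 1.63×10^-6 m⁴, so T_A = T₀·(J_AC/a)/((J_AC/a)+(J_CB/b)) = 105.2 N·m, T_B = 1495 N·m.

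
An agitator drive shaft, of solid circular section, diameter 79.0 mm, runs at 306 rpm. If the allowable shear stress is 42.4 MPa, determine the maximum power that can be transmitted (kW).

132 kW

J = πd⁴/32 = π(0.0790)⁴/32 = 3.824×10^-6 m⁴.
T_max = τ_allow·J/r = 4.24×10^7 × 3.824×10^-6 / 0.0395 = 4105 N·m.
ω = 2π·306/60 = 32.04 rad/s, so P_max = T_max·ω = 1.315×10^5 W.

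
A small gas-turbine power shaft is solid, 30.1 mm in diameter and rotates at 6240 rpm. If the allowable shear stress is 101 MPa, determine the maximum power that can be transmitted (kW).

J = πd⁴/32 = π(0.0301)⁴/32 = 8.059×10^-8 m⁴.
T_max = τ_allow·J/r = 1.01×10^8 × 8.059×10^-8 / 0.0151 = 540.8 N·m.
ω = 2π·6240/60 = 653.5 rad/s, so P_max = T_max·ω = 3.534×10^5 W.

353 kW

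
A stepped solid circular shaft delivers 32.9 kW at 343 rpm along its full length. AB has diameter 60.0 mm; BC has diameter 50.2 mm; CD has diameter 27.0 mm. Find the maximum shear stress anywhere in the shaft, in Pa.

2.37e8 Pa

ω = 2π·343/60 = 35.92 rad/s, so T = P/ω = 32.9×10³ / 35.92 = 916.0 N·m.
Under the same torque, τ_max = 16T/(πd³) is largest where d is smallest — segment CD (d = 27.0 mm).
τ_max = 16·916.0/(π·(0.0270)³) = 2.370×10^8 Pa.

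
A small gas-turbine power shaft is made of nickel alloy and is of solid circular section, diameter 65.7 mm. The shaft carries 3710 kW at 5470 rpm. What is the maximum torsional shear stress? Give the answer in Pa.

1.16e8 Pa

ω = 2π·5470/60 = 572.8 rad/s, so T = P/ω = 3710×10³ / 572.8 = 6477 N·m.
J = πd⁴/32 = π(0.0657)⁴/32 = 1.829×10^-6 m⁴.
τ_max = T·r/J = 6477 × 0.0329 / 1.829×10^-6 = 1.163×10^8 Pa.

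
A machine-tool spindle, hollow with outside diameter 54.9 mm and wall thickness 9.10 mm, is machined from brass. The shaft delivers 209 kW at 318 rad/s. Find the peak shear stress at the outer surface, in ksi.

ω = 318 rad/s, so T = P/ω = 209×10³ / 318.0 = 657.2 N·m.
J = π(d_o⁴ − d_i⁴)/32 = π(0.0549⁴ − 0.0367⁴)/32 = 7.137×10^-7 m⁴.
τ_max = T·r/J = 657.2 × 0.0274 / 7.137×10^-7 = 2.528×10^7 Pa.

3.67 ksi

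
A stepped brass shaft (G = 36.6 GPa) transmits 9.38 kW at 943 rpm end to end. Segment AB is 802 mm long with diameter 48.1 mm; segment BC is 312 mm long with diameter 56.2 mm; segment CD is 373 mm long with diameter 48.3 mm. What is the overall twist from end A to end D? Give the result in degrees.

0.378°

ω = 2π·943/60 = 98.75 rad/s, so T = P/ω = 9.38×10³ / 98.75 = 94.99 N·m.
J_AB = π(0.0481)⁴/32 = 5.26×10^-7 m⁴; J_BC = π(0.0562)⁴/32 = 9.79×10^-7 m⁴; J_CD = π(0.0483)⁴/32 = 5.34×10^-7 m⁴.
θ = (T/G)·Σ L_i/J_i = (94.99/36.6×10⁹)·(0.802/5.26×10^-7 + 0.312/9.79×10^-7 + 0.373/5.34×10^-7) = 6.599×10^-3 rad.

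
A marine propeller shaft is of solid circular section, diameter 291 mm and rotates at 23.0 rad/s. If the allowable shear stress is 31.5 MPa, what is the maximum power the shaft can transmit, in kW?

3510 kW

J = πd⁴/32 = π(0.291)⁴/32 = 7.040×10^-4 m⁴.
T_max = τ_allow·J/r = 3.15×10^7 × 7.040×10^-4 / 0.145 = 152400 N·m.
ω = 23.0 rad/s, so P_max = T_max·ω = 3.505×10^6 W.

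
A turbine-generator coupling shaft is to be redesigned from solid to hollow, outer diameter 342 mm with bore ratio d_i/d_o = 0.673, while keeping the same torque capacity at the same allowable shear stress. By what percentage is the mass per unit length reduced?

Equal τ_max and T ⇒ the solid shaft needs d_s³ = d_o³(1−k⁴), so d_s = 342·(1−0.673⁴)^(1/3) = 316.8 mm.
Area ratio A_h/A_s = d_o²(1−k²)/d_s² = (1−k²)/(1−k⁴)^(2/3) = 0.6376.
Mass saving = 1 − 0.6376 = 36.2 %.

36.2 %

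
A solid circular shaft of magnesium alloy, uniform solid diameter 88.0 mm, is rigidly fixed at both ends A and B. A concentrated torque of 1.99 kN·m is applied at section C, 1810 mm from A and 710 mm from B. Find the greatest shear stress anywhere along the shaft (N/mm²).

10.7 N/mm²

With uniform GJ and both ends fixed, compatibility θ_AC = θ_CB gives T_A·a = T_B·b, together with T_A + T_B = T₀.
T_A = T₀·b/(a+b) = 1990·710/2520 = 560.7 N·m; T_B = 1429 N·m.
τ in each portion: τ_AC = 4.19×10^6 Pa, τ_CB = 1.07×10^7 Pa; maximum is in CB.
τ_max = T_CB·r/J = 1429·0.0440/5.89×10^-6 = 1.068×10^7 Pa.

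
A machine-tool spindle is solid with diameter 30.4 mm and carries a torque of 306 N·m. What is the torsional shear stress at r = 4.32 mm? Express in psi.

2290 psi

J = πd⁴/32 = π(0.0304)⁴/32 = 8.385×10^-8 m⁴.
Shear stress varies linearly with radius: τ = T·r/J = 306.0 × 0.00432 / 8.385×10^-8 = 1.577×10^7 Pa.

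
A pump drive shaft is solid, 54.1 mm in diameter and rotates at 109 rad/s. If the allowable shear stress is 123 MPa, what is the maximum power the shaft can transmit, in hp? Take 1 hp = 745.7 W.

559 hp

J = πd⁴/32 = π(0.0541)⁴/32 = 8.410×10^-7 m⁴.
T_max = τ_allow·J/r = 1.23×10^8 × 8.410×10^-7 / 0.0271 = 3824 N·m.
ω = 109 rad/s, so P_max = T_max·ω = 4.168×10^5 W.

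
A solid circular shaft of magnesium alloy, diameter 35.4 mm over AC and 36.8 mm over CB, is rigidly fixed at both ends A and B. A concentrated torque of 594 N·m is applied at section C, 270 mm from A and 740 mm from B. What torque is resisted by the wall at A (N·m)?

417 N·m

Compatibility: T_A·a/J_AC = T_B·b/J_CB with T_A + T_B = T₀.
J_AC = 1.54×10^-7 m⁴, J_CB = 1.80×10^-7 m⁴, so T_A = T₀·(J_AC/a)/((J_AC/a)+(J_CB/b)) = 416.5 N·m, T_B = 177.5 N·m.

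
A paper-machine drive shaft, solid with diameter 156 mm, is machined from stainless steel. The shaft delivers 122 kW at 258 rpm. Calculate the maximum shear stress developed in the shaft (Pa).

6.06e6 Pa

ω = 2π·258/60 = 27.02 rad/s, so T = P/ω = 122×10³ / 27.02 = 4516 N·m.
J = πd⁴/32 = π(0.156)⁴/32 = 5.814×10^-5 m⁴.
τ_max = T·r/J = 4516 × 0.0780 / 5.814×10^-5 = 6.058×10^6 Pa.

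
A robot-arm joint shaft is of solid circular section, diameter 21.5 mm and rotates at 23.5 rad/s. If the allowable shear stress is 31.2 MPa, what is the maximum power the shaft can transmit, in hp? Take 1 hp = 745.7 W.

J = πd⁴/32 = π(0.0215)⁴/32 = 2.098×10^-8 m⁴.
T_max = τ_allow·J/r = 3.12×10^7 × 2.098×10^-8 / 0.0107 = 60.88 N·m.
ω = 23.5 rad/s, so P_max = T_max·ω = 1431 W.

1.92 hp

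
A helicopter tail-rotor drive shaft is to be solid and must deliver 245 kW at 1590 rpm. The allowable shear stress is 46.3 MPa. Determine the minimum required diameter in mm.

54.5 mm

ω = 2π·1590/60 = 166.5 rad/s, so T = P/ω = 245×10³ / 166.5 = 1471 N·m.
For a solid shaft τ_max = 16T/(πd³), so d = (16T/(π τ_allow))^(1/3) = (16·1471/(π·4.63×10^7))^(1/3) = 0.05450 m.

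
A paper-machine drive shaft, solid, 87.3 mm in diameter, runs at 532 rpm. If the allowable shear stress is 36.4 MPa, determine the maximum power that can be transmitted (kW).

265 kW

J = πd⁴/32 = π(0.0873)⁴/32 = 5.702×10^-6 m⁴.
T_max = τ_allow·J/r = 3.64×10^7 × 5.702×10^-6 / 0.0437 = 4755 N·m.
ω = 2π·532/60 = 55.71 rad/s, so P_max = T_max·ω = 2.649×10^5 W.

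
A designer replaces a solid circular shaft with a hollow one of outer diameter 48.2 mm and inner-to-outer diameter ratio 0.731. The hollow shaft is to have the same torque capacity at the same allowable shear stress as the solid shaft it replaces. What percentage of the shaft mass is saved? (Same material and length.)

41.7 %

Equal τ_max and T ⇒ the solid shaft needs d_s³ = d_o³(1−k⁴), so d_s = 48.2·(1−0.731⁴)^(1/3) = 43.09 mm.
Area ratio A_h/A_s = d_o²(1−k²)/d_s² = (1−k²)/(1−k⁴)^(2/3) = 0.5826.
Mass saving = 1 − 0.5826 = 41.7 %.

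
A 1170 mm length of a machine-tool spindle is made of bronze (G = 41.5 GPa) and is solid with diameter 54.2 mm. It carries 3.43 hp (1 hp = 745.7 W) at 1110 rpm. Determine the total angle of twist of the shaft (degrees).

ω = 2π·1110/60 = 116.2 rad/s, so T = P/ω = 3.43×745.7 / 116.2 = 22.00 N·m.
J = πd⁴/32 = π(0.0542)⁴/32 = 8.472×10^-7 m⁴.
θ = T·L/(G·J) = 22.00 × 1.17 / (41.5×10⁹ × 8.472×10^-7) = 7.322×10^-4 rad.

0.0420°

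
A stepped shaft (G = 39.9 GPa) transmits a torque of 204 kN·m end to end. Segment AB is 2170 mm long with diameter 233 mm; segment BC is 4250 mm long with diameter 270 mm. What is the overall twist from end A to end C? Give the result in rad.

J_AB = π(0.233)⁴/32 = 2.89×10^-4 m⁴; J_BC = π(0.270)⁴/32 = 5.22×10^-4 m⁴.
θ = (T/G)·Σ L_i/J_i = (204000/39.9×10⁹)·(2.17/2.89×10^-4 + 4.25/5.22×10^-4) = 0.07999 rad.

0.0800 rad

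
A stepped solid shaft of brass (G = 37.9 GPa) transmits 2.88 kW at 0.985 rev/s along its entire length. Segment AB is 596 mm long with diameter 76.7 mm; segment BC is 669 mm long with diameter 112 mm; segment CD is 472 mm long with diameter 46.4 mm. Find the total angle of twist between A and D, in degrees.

0.884°

ω = 2π·0.985 = 6.189 rad/s, so T = P/ω = 2.88×10³ / 6.189 = 465.3 N·m.
J_AB = π(0.0767)⁴/32 = 3.40×10^-6 m⁴; J_BC = π(0.112)⁴/32 = 1.54×10^-5 m⁴; J_CD = π(0.0464)⁴/32 = 4.55×10^-7 m⁴.
θ = (T/G)·Σ L_i/J_i = (465.3/37.9×10⁹)·(0.596/3.40×10^-6 + 0.669/1.54×10^-5 + 0.472/4.55×10^-7) = 0.01542 rad.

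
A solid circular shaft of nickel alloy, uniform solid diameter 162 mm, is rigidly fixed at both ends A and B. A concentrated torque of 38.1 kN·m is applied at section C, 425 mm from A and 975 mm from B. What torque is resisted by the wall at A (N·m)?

26500 N·m

With uniform GJ and both ends fixed, compatibility θ_AC = θ_CB gives T_A·a = T_B·b, together with T_A + T_B = T₀.
T_A = T₀·b/(a+b) = 38100·975/1400 = 26530 N·m; T_B = 11570 N·m.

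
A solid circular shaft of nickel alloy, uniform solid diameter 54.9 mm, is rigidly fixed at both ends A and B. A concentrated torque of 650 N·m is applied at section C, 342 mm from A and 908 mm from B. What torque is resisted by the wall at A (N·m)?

With uniform GJ and both ends fixed, compatibility θ_AC = θ_CB gives T_A·a = T_B·b, together with T_A + T_B = T₀.
T_A = T₀·b/(a+b) = 650.0·908/1250 = 472.2 N·m; T_B = 177.8 N·m.

472 N·m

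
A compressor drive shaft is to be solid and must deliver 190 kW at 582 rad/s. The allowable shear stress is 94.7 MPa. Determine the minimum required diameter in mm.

ω = 582 rad/s, so T = P/ω = 190×10³ / 582.0 = 326.5 N·m.
For a solid shaft τ_max = 16T/(πd³), so d = (16T/(π τ_allow))^(1/3) = (16·326.5/(π·9.47×10^7))^(1/3) = 0.02599 m.

26.0 mm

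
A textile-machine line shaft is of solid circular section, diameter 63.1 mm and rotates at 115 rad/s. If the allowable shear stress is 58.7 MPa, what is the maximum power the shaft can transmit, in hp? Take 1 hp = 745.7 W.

447 hp

J = πd⁴/32 = π(0.0631)⁴/32 = 1.556×10^-6 m⁴.
T_max = τ_allow·J/r = 5.87×10^7 × 1.556×10^-6 / 0.0316 = 2896 N·m.
ω = 115 rad/s, so P_max = T_max·ω = 3.330×10^5 W.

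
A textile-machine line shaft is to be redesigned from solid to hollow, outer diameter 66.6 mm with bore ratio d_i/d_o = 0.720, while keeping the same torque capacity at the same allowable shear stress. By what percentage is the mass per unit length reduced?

Equal τ_max and T ⇒ the solid shaft needs d_s³ = d_o³(1−k⁴), so d_s = 66.6·(1−0.720⁴)^(1/3) = 60.00 mm.
Area ratio A_h/A_s = d_o²(1−k²)/d_s² = (1−k²)/(1−k⁴)^(2/3) = 0.5933.
Mass saving = 1 − 0.5933 = 40.7 %.

40.7 %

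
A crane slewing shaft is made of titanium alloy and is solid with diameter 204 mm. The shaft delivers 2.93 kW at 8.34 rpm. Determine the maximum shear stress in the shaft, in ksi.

0.292 ksi

ω = 2π·8.34/60 = 0.8734 rad/s, so T = P/ω = 2.93×10³ / 0.8734 = 3355 N·m.
J = πd⁴/32 = π(0.204)⁴/32 = 1.700×10^-4 m⁴.
τ_max = T·r/J = 3355 × 0.102 / 1.700×10^-4 = 2.013×10^6 Pa.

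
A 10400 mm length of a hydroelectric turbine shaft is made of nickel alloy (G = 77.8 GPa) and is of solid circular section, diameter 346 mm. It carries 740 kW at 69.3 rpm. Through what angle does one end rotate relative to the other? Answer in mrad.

ω = 2π·69.3/60 = 7.257 rad/s, so T = P/ω = 740×10³ / 7.257 = 102000 N·m.
J = πd⁴/32 = π(0.346)⁴/32 = 1.407×10^-3 m⁴.
θ = T·L/(G·J) = 102000 × 10.4 / (77.8×10⁹ × 1.407×10^-3) = 9.688×10^-3 rad.

9.69 mrad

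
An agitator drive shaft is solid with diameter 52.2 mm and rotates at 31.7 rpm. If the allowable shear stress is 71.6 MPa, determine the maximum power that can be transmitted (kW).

6.64 kW

J = πd⁴/32 = π(0.0522)⁴/32 = 7.289×10^-7 m⁴.
T_max = τ_allow·J/r = 7.16×10^7 × 7.289×10^-7 / 0.0261 = 2000 N·m.
ω = 2π·31.7/60 = 3.320 rad/s, so P_max = T_max·ω = 6638 W.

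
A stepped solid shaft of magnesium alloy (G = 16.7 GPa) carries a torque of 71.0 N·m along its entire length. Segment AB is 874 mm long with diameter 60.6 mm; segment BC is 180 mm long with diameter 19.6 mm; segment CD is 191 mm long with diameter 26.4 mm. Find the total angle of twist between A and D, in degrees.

J_AB = π(0.0606)⁴/32 = 1.32×10^-6 m⁴; J_BC = π(0.0196)⁴/32 = 1.45×10^-8 m⁴; J_CD = π(0.0264)⁴/32 = 4.77×10^-8 m⁴.
θ = (T/G)·Σ L_i/J_i = (71.00/16.7×10⁹)·(0.874/1.32×10^-6 + 0.180/1.45×10^-8 + 0.191/4.77×10^-8) = 0.07265 rad.

4.16°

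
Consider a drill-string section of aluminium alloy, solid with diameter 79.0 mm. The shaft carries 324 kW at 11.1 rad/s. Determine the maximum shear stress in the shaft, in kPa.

302000 kPa

ω = 11.1 rad/s, so T = P/ω = 324×10³ / 11.10 = 29190 N·m.
J = πd⁴/32 = π(0.0790)⁴/32 = 3.824×10^-6 m⁴.
τ_max = T·r/J = 29190 × 0.0395 / 3.824×10^-6 = 3.015×10^8 Pa.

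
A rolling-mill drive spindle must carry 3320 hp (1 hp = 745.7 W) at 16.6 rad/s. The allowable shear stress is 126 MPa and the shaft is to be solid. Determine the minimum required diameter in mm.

182 mm

ω = 16.6 rad/s, so T = P/ω = 3320×745.7 / 16.60 = 149100 N·m.
For a solid shaft τ_max = 16T/(πd³), so d = (16T/(π τ_allow))^(1/3) = (16·149100/(π·1.26×10^8))^(1/3) = 0.1820 m.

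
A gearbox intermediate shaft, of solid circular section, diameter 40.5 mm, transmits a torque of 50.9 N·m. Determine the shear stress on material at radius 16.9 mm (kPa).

3260 kPa

J = πd⁴/32 = π(0.0405)⁴/32 = 2.641×10^-7 m⁴.
Shear stress varies linearly with radius: τ = T·r/J = 50.90 × 0.0169 / 2.641×10^-7 = 3.257×10^6 Pa.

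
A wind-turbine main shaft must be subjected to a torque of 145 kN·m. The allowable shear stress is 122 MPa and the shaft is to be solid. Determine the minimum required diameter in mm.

182 mm

For a solid shaft τ_max = 16T/(πd³), so d = (16T/(π τ_allow))^(1/3) = (16·145000/(π·1.22×10^8))^(1/3) = 0.1822 m.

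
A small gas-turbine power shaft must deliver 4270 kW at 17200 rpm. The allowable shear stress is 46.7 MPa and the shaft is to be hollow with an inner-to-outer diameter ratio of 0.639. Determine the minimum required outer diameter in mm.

67.7 mm

ω = 2π·17200/60 = 1801 rad/s, so T = P/ω = 4270×10³ / 1801 = 2371 N·m.
For a hollow shaft with d_i/d_o = 0.639: τ_max = 16T/(π d_o³ (1−k⁴)), so d_o = [16T/(π τ_allow (1−k⁴))]^(1/3) = [16·2371/(π·4.67×10^7·0.8333)]^(1/3) = 0.06770 m.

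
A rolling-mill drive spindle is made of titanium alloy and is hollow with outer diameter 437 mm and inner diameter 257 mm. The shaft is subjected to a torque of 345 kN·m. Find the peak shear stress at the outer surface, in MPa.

J = π(d_o⁴ − d_i⁴)/32 = π(0.437⁴ − 0.257⁴)/32 = 3.152×10^-3 m⁴.
τ_max = T·r/J = 345000 × 0.218 / 3.152×10^-3 = 2.392×10^7 Pa.

23.9 MPa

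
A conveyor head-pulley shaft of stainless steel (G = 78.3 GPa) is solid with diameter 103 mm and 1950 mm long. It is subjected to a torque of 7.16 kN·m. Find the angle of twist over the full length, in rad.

J = πd⁴/32 = π(0.103)⁴/32 = 1.105×10^-5 m⁴.
θ = T·L/(G·J) = 7160 × 1.95 / (78.3×10⁹ × 1.105×10^-5) = 0.01614 rad.

0.0161 rad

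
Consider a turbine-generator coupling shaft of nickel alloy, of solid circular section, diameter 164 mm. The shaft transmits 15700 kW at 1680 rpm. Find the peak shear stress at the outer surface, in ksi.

14.9 ksi

ω = 2π·1680/60 = 175.9 rad/s, so T = P/ω = 15700×10³ / 175.9 = 89240 N·m.
J = πd⁴/32 = π(0.164)⁴/32 = 7.102×10^-5 m⁴.
τ_max = T·r/J = 89240 × 0.0820 / 7.102×10^-5 = 1.030×10^8 Pa.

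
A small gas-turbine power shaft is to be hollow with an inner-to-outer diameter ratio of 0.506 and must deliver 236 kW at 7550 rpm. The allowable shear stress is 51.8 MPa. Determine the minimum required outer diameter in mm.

ω = 2π·7550/60 = 790.6 rad/s, so T = P/ω = 236×10³ / 790.6 = 298.5 N·m.
For a hollow shaft with d_i/d_o = 0.506: τ_max = 16T/(π d_o³ (1−k⁴)), so d_o = [16T/(π τ_allow (1−k⁴))]^(1/3) = [16·298.5/(π·5.18×10^7·0.9344)]^(1/3) = 0.03155 m.

31.6 mm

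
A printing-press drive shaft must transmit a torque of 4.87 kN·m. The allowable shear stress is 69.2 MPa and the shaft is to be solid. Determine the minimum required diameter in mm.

71.0 mm

For a solid shaft τ_max = 16T/(πd³), so d = (16T/(π τ_allow))^(1/3) = (16·4870/(π·6.92×10^7))^(1/3) = 0.07103 m.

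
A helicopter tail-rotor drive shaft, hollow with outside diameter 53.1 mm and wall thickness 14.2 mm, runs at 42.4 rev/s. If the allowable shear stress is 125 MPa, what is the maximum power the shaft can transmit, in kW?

933 kW

J = π(d_o⁴ − d_i⁴)/32 = π(0.0531⁴ − 0.0247⁴)/32 = 7.440×10^-7 m⁴.
T_max = τ_allow·J/r = 1.25×10^8 × 7.440×10^-7 / 0.0266 = 3503 N·m.
ω = 2π·42.4 = 266.4 rad/s, so P_max = T_max·ω = 9.331×10^5 W.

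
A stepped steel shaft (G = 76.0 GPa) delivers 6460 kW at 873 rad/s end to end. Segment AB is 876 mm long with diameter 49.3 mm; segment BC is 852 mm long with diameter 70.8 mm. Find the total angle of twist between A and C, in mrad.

181 mrad

ω = 873 rad/s, so T = P/ω = 6460×10³ / 873.0 = 7400 N·m.
J_AB = π(0.0493)⁴/32 = 5.80×10^-7 m⁴; J_BC = π(0.0708)⁴/32 = 2.47×10^-6 m⁴.
θ = (T/G)·Σ L_i/J_i = (7400/76.0×10⁹)·(0.876/5.80×10^-7 + 0.852/2.47×10^-6) = 0.1807 rad.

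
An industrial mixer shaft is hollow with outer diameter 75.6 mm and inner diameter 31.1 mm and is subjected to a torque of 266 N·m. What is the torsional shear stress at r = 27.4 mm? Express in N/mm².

2.34 N/mm²

J = π(d_o⁴ − d_i⁴)/32 = π(0.0756⁴ − 0.0311⁴)/32 = 3.115×10^-6 m⁴.
Shear stress varies linearly with radius: τ = T·r/J = 266.0 × 0.0274 / 3.115×10^-6 = 2.340×10^6 Pa.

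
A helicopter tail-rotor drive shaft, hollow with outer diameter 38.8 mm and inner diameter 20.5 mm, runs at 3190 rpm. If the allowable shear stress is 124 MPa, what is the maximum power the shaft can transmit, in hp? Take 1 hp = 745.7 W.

587 hp

J = π(d_o⁴ − d_i⁴)/32 = π(0.0388⁴ − 0.0205⁴)/32 = 2.052×10^-7 m⁴.
T_max = τ_allow·J/r = 1.24×10^8 × 2.052×10^-7 / 0.0194 = 1311 N·m.
ω = 2π·3190/60 = 334.1 rad/s, so P_max = T_max·ω = 4.381×10^5 W.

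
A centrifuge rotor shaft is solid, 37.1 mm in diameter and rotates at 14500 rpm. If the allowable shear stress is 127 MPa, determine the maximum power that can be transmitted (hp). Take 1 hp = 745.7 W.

J = πd⁴/32 = π(0.0371)⁴/32 = 1.860×10^-7 m⁴.
T_max = τ_allow·J/r = 1.27×10^8 × 1.860×10^-7 / 0.0186 = 1273 N·m.
ω = 2π·14500/60 = 1518 rad/s, so P_max = T_max·ω = 1.934×10^6 W.

2590 hp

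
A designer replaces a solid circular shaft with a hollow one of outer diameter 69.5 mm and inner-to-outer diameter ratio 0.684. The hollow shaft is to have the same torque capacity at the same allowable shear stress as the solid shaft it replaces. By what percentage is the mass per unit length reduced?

Equal τ_max and T ⇒ the solid shaft needs d_s³ = d_o³(1−k⁴), so d_s = 69.5·(1−0.684⁴)^(1/3) = 64.01 mm.
Area ratio A_h/A_s = d_o²(1−k²)/d_s² = (1−k²)/(1−k⁴)^(2/3) = 0.6274.
Mass saving = 1 − 0.6274 = 37.3 %.

37.3 %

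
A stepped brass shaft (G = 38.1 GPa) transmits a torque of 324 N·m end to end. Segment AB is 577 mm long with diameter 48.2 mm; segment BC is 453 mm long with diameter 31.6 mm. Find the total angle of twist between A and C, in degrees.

J_AB = π(0.0482)⁴/32 = 5.30×10^-7 m⁴; J_BC = π(0.0316)⁴/32 = 9.79×10^-8 m⁴.
θ = (T/G)·Σ L_i/J_i = (324.0/38.1×10⁹)·(0.577/5.30×10^-7 + 0.453/9.79×10^-8) = 0.04861 rad.

2.79°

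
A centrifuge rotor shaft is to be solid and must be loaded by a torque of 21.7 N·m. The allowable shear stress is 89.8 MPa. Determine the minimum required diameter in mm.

10.7 mm

For a solid shaft τ_max = 16T/(πd³), so d = (16T/(π τ_allow))^(1/3) = (16·21.70/(π·8.98×10^7))^(1/3) = 0.01072 m.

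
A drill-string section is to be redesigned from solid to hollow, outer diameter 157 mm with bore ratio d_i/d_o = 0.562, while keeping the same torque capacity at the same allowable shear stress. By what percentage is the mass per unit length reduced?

26.6 %

Equal τ_max and T ⇒ the solid shaft needs d_s³ = d_o³(1−k⁴), so d_s = 157·(1−0.562⁴)^(1/3) = 151.6 mm.
Area ratio A_h/A_s = d_o²(1−k²)/d_s² = (1−k²)/(1−k⁴)^(2/3) = 0.7338.
Mass saving = 1 − 0.7338 = 26.6 %.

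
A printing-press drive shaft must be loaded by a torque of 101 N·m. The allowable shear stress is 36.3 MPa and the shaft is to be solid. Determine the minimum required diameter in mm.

For a solid shaft τ_max = 16T/(πd³), so d = (16T/(π τ_allow))^(1/3) = (16·101.0/(π·3.63×10^7))^(1/3) = 0.02420 m.

24.2 mm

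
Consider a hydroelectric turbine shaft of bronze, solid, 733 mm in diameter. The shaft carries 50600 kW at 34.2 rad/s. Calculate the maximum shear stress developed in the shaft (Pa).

ω = 34.2 rad/s, so T = P/ω = 50600×10³ / 34.20 = 1.480e6 N·m.
J = πd⁴/32 = π(0.733)⁴/32 = 0.02834 m⁴.
τ_max = T·r/J = 1.480e6 × 0.366 / 0.02834 = 1.913×10^7 Pa.

1.91e7 Pa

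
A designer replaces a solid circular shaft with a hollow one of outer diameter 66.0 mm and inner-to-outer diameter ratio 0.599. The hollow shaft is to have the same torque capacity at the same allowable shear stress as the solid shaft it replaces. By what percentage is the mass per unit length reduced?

29.7 %

Equal τ_max and T ⇒ the solid shaft needs d_s³ = d_o³(1−k⁴), so d_s = 66.0·(1−0.599⁴)^(1/3) = 63.04 mm.
Area ratio A_h/A_s = d_o²(1−k²)/d_s² = (1−k²)/(1−k⁴)^(2/3) = 0.7029.
Mass saving = 1 − 0.7029 = 29.7 %.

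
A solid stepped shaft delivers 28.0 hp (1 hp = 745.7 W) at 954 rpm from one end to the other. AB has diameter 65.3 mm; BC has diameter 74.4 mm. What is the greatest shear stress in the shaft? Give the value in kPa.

ω = 2π·954/60 = 99.90 rad/s, so T = P/ω = 28.0×745.7 / 99.90 = 209.0 N·m.
Under the same torque, τ_max = 16T/(πd³) is largest where d is smallest — segment AB (d = 65.3 mm).
τ_max = 16·209.0/(π·(0.0653)³) = 3.823×10^6 Pa.

3820 kPa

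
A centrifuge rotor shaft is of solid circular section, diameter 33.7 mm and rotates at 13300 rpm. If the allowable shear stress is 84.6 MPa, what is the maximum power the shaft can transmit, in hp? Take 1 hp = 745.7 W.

J = πd⁴/32 = π(0.0337)⁴/32 = 1.266×10^-7 m⁴.
T_max = τ_allow·J/r = 8.46×10^7 × 1.266×10^-7 / 0.0169 = 635.8 N·m.
ω = 2π·13300/60 = 1393 rad/s, so P_max = T_max·ω = 8.855×10^5 W.

1190 hp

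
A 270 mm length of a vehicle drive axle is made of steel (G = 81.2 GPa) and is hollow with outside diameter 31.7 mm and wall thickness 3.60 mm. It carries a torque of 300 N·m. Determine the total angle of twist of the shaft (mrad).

15.6 mrad

J = π(d_o⁴ − d_i⁴)/32 = π(0.0317⁴ − 0.0245⁴)/32 = 6.376×10^-8 m⁴.
θ = T·L/(G·J) = 300.0 × 0.270 / (81.2×10⁹ × 6.376×10^-8) = 0.01564 rad.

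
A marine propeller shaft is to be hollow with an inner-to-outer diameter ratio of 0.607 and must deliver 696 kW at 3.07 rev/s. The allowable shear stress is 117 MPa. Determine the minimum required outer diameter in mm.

ω = 2π·3.07 = 19.29 rad/s, so T = P/ω = 696×10³ / 19.29 = 36080 N·m.
For a hollow shaft with d_i/d_o = 0.607: τ_max = 16T/(π d_o³ (1−k⁴)), so d_o = [16T/(π τ_allow (1−k⁴))]^(1/3) = [16·36080/(π·1.17×10^8·0.8642)]^(1/3) = 0.1220 m.

122 mm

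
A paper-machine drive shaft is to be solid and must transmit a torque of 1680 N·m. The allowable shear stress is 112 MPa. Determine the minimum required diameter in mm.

For a solid shaft τ_max = 16T/(πd³), so d = (16T/(π τ_allow))^(1/3) = (16·1680/(π·1.12×10^8))^(1/3) = 0.04243 m.

42.4 mm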